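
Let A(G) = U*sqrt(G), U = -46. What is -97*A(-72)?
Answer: 26772*I*sqrt(2) ≈ 37861.0*I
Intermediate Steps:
A(G) = -46*sqrt(G)
-97*A(-72) = -(-4462)*sqrt(-72) = -(-4462)*6*I*sqrt(2) = -(-26772)*I*sqrt(2) = 26772*I*sqrt(2)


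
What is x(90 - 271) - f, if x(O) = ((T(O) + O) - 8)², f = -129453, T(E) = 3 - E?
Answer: 129478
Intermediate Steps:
x(O) = 25 (x(O) = (((3 - O) + O) - 8)² = (3 - 8)² = (-5)² = 25)
x(90 - 271) - f = 25 - 1*(-129453) = 25 + 129453 = 129478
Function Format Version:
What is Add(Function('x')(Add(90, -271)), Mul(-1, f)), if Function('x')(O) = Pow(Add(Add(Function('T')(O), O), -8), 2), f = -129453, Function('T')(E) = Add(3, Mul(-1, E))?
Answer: 129478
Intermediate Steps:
Function('x')(O) = 25 (Function('x')(O) = Pow(Add(Add(Add(3, Mul(-1, O)), O), -8), 2) = Pow(Add(3, -8), 2) = Pow(-5, 2) = 25)
Add(Function('x')(Add(90, -271)), Mul(-1, f)) = Add(25, Mul(-1, -129453)) = Add(25, 129453) = 129478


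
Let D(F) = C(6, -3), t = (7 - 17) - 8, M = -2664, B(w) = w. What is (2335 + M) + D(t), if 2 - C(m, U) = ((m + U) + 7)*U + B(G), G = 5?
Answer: -302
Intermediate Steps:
C(m, U) = -3 - U*(7 + U + m) (C(m, U) = 2 - (((m + U) + 7)*U + 5) = 2 - (((U + m) + 7)*U + 5) = 2 - ((7 + U + m)*U + 5) = 2 - (U*(7 + U + m) + 5) = 2 - (5 + U*(7 + U + m)) = 2 + (-5 - U*(7 + U + m)) = -3 - U*(7 + U + m))
t = -18 (t = -10 - 8 = -18)
D(F) = 27 (D(F) = -3 - 1*(-3)**2 - 7*(-3) - 1*(-3)*6 = -3 - 1*9 + 21 + 18 = -3 - 9 + 21 + 18 = 27)
(2335 + M) + D(t) = (2335 - 2664) + 27 = -329 + 27 = -302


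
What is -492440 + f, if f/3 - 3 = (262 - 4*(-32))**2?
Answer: -36131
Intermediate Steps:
f = 456309 (f = 9 + 3*(262 - 4*(-32))**2 = 9 + 3*(262 + 128)**2 = 9 + 3*390**2 = 9 + 3*152100 = 9 + 456300 = 456309)
-492440 + f = -492440 + 456309 = -36131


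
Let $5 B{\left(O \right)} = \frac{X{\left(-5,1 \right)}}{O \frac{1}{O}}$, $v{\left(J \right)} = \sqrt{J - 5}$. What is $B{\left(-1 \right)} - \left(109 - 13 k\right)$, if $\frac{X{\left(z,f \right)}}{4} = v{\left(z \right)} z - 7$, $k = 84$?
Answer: $\frac{4887}{5} - 4 i \sqrt{10} \approx 977.4 - 12.649 i$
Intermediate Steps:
$v{\left(J \right)} = \sqrt{-5 + J}$
$X{\left(z,f \right)} = -28 + 4 z \sqrt{-5 + z}$ ($X{\left(z,f \right)} = 4 \left(\sqrt{-5 + z} z - 7\right) = 4 \left(z \sqrt{-5 + z} - 7\right) = 4 \left(-7 + z \sqrt{-5 + z}\right) = -28 + 4 z \sqrt{-5 + z}$)
$B{\left(O \right)} = - \frac{28}{5} - 4 i \sqrt{10}$ ($B{\left(O \right)} = \frac{\left(-28 + 4 \left(-5\right) \sqrt{-5 - 5}\right) \frac{1}{O \frac{1}{O}}}{5} = \frac{\left(-28 + 4 \left(-5\right) \sqrt{-10}\right) 1^{-1}}{5} = \frac{\left(-28 + 4 \left(-5\right) i \sqrt{10}\right) 1}{5} = \frac{\left(-28 - 20 i \sqrt{10}\right) 1}{5} = \frac{-28 - 20 i \sqrt{10}}{5} = - \frac{28}{5} - 4 i \sqrt{10}$)
$B{\left(-1 \right)} - \left(109 - 13 k\right) = \left(- \frac{28}{5} - 4 i \sqrt{10}\right) - \left(109 - 1092\right) = \left(- \frac{28}{5} - 4 i \sqrt{10}\right) - -983 = \left(- \frac{28}{5} - 4 i \sqrt{10}\right) + 983 = \frac{4887}{5} - 4 i \sqrt{10}$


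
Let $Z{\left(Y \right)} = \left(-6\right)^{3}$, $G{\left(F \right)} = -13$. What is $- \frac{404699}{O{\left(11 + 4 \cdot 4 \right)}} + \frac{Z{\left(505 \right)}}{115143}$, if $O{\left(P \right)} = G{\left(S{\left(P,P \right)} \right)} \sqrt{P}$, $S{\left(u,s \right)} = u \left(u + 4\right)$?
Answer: $- \frac{72}{38381} + \frac{404699 \sqrt{3}}{117} \approx 5991.1$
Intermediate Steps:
$S{\left(u,s \right)} = u \left(4 + u\right)$
$Z{\left(Y \right)} = -216$
$O{\left(P \right)} = - 13 \sqrt{P}$
$- \frac{404699}{O{\left(11 + 4 \cdot 4 \right)}} + \frac{Z{\left(505 \right)}}{115143} = - \frac{404699}{\left(-13\right) \sqrt{11 + 4 \cdot 4}} - \frac{216}{115143} = - \frac{404699}{\left(-13\right) \sqrt{11 + 16}} - \frac{72}{38381} = - \frac{404699}{\left(-13\right) \sqrt{27}} - \frac{72}{38381} = - \frac{404699}{\left(-13\right) 3 \sqrt{3}} - \frac{72}{38381} = - \frac{404699}{\left(-39\right) \sqrt{3}} - \frac{72}{38381} = - 404699 \left(- \frac{\sqrt{3}}{117}\right) - \frac{72}{38381} = \frac{404699 \sqrt{3}}{117} - \frac{72}{38381} = - \frac{72}{38381} + \frac{404699 \sqrt{3}}{117}$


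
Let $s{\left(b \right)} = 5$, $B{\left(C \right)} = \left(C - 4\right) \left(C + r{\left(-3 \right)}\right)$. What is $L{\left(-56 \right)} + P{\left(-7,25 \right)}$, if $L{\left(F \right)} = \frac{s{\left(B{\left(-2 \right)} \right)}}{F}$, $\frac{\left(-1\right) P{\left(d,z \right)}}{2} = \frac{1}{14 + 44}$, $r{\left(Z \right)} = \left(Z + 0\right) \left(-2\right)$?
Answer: $- \frac{201}{1624} \approx -0.12377$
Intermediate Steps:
$r{\left(Z \right)} = - 2 Z$ ($r{\left(Z \right)} = Z \left(-2\right) = - 2 Z$)
$B{\left(C \right)} = \left(-4 + C\right) \left(6 + C\right)$ ($B{\left(C \right)} = \left(C - 4\right) \left(C - -6\right) = \left(-4 + C\right) \left(C + 6\right) = \left(-4 + C\right) \left(6 + C\right)$)
$P{\left(d,z \right)} = - \frac{1}{29}$ ($P{\left(d,z \right)} = - \frac{2}{14 + 44} = - \frac{2}{58} = \left(-2\right) \frac{1}{58} = - \frac{1}{29}$)
$L{\left(F \right)} = \frac{5}{F}$
$L{\left(-56 \right)} + P{\left(-7,25 \right)} = \frac{5}{-56} - \frac{1}{29} = 5 \left(- \frac{1}{56}\right) - \frac{1}{29} = - \frac{5}{56} - \frac{1}{29} = - \frac{201}{1624}$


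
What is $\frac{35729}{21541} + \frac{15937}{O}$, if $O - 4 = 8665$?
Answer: $\frac{653033618}{186738929} \approx 3.497$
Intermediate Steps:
$O = 8669$ ($O = 4 + 8665 = 8669$)
$\frac{35729}{21541} + \frac{15937}{O} = \frac{35729}{21541} + \frac{15937}{8669} = \frac{653033618}{186738929}$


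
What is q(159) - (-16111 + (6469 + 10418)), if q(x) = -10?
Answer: -786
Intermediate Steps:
q(159) - (-16111 + (6469 + 10418)) = -10 - (-16111 + (6469 + 10418)) = -10 - (-16111 + 16887) = -10 - 1*776 = -10 - 776 = -786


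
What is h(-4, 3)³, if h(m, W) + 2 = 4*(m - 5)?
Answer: -54872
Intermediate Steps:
h(m, W) = -22 + 4*m (h(m, W) = -2 + 4*(m - 5) = -2 + 4*(-5 + m) = -2 + (-20 + 4*m) = -22 + 4*m)
h(-4, 3)³ = (-22 + 4*(-4))³ = (-22 - 16)³ = (-38)³ = -54872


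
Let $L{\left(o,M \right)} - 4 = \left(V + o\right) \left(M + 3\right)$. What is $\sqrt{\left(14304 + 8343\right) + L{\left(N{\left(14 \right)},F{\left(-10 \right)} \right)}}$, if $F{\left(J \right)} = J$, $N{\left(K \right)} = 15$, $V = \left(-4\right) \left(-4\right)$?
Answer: $\sqrt{22434} \approx 149.78$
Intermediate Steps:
$V = 16$
$L{\left(o,M \right)} = 4 + \left(3 + M\right) \left(16 + o\right)$ ($L{\left(o,M \right)} = 4 + \left(16 + o\right) \left(M + 3\right) = 4 + \left(16 + o\right) \left(3 + M\right) = 4 + \left(3 + M\right) \left(16 + o\right)$)
$\sqrt{\left(14304 + 8343\right) + L{\left(N{\left(14 \right)},F{\left(-10 \right)} \right)}} = \sqrt{\left(14304 + 8343\right) + \left(52 + 3 \cdot 15 + 16 \left(-10\right) - 150\right)} = \sqrt{22647 + \left(52 + 45 - 160 - 150\right)} = \sqrt{22647 - 213} = \sqrt{22434}$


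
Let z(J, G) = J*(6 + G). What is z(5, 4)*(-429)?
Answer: -21450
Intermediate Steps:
z(5, 4)*(-429) = (5*(6 + 4))*(-429) = (5*10)*(-429) = 50*(-429) = -21450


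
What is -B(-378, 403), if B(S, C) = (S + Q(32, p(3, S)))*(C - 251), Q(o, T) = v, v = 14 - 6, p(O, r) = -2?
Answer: 56240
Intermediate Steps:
v = 8
Q(o, T) = 8
B(S, C) = (-251 + C)*(8 + S) (B(S, C) = (S + 8)*(C - 251) = (8 + S)*(-251 + C) = (-251 + C)*(8 + S))
-B(-378, 403) = -(-2008 - 251*(-378) + 8*403 + 403*(-378)) = -(-2008 + 94878 + 3224 - 152334) = -1*(-56240) = 56240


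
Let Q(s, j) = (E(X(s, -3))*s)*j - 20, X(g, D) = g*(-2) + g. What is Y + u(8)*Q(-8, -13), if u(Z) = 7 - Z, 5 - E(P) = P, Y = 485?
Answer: 817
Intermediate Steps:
X(g, D) = -g (X(g, D) = -2*g + g = -g)
E(P) = 5 - P
Q(s, j) = -20 + j*s*(5 + s) (Q(s, j) = ((5 - (-1)*s)*s)*j - 20 = ((5 + s)*s)*j - 20 = (s*(5 + s))*j - 20 = j*s*(5 + s) - 20 = -20 + j*s*(5 + s))
Y + u(8)*Q(-8, -13) = 485 + (7 - 1*8)*(-20 - 13*(-8)*(5 - 8)) = 485 + (7 - 8)*(-20 - 13*(-8)*(-3)) = 485 - (-20 - 312) = 485 - 1*(-332) = 485 + 332 = 817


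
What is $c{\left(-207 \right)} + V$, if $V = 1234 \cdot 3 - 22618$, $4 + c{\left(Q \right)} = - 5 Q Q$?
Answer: $-233165$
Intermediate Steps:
$c{\left(Q \right)} = -4 - 5 Q^{2}$ ($c{\left(Q \right)} = -4 + - 5 Q Q = -4 - 5 Q^{2}$)
$V = -18916$ ($V = 3702 - 22618 = -18916$)
$c{\left(-207 \right)} + V = \left(-4 - 5 \left(-207\right)^{2}\right) - 18916 = \left(-4 - 214245\right) - 18916 = -214249 - 18916 = -233165$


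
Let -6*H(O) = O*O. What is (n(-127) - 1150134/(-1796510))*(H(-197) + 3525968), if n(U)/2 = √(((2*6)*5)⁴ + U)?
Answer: 4047896421311/1796510 + 21116999*√12959873/3 ≈ 2.5343e+10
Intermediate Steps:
H(O) = -O²/6 (H(O) = -O*O/6 = -O²/6)
n(U) = 2*√(12960000 + U) (n(U) = 2*√(((2*6)*5)⁴ + U) = 2*√((12*5)⁴ + U) = 2*√(60⁴ + U) = 2*√(12960000 + U))
(n(-127) - 1150134/(-1796510))*(H(-197) + 3525968) = (2*√(12960000 - 127) - 1150134/(-1796510))*(-⅙*(-197)² + 3525968) = (2*√12959873 - 1150134*(-1/1796510))*(-⅙*38809 + 3525968) = (2*√12959873 + 575067/898255)*(-38809/6 + 3525968) = (575067/898255 + 2*√12959873)*(21116999/6) = 4047896421311/1796510 + 21116999*√12959873/3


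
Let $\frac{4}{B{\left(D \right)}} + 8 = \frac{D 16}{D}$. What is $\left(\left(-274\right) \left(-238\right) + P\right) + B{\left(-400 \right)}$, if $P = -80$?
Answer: $\frac{130265}{2} \approx 65133.0$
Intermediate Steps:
$B{\left(D \right)} = \frac{1}{2}$ ($B{\left(D \right)} = \frac{4}{-8 + \frac{D 16}{D}} = \frac{4}{-8 + \frac{16 D}{D}} = \frac{4}{-8 + 16} = \frac{4}{8} = 4 \cdot \frac{1}{8} = \frac{1}{2}$)
$\left(\left(-274\right) \left(-238\right) + P\right) + B{\left(-400 \right)} = \left(\left(-274\right) \left(-238\right) - 80\right) + \frac{1}{2} = \left(65212 - 80\right) + \frac{1}{2} = 65132 + \frac{1}{2} = \frac{130265}{2}$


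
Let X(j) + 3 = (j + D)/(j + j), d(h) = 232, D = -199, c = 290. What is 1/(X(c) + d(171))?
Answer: 580/132911 ≈ 0.0043638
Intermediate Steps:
X(j) = -3 + (-199 + j)/(2*j) (X(j) = -3 + (j - 199)/(j + j) = -3 + (-199 + j)/((2*j)) = -3 + (-199 + j)*(1/(2*j)) = -3 + (-199 + j)/(2*j))
1/(X(c) + d(171)) = 1/((½)*(-199 - 5*290)/290 + 232) = 1/((½)*(1/290)*(-199 - 1450) + 232) = 1/((½)*(1/290)*(-1649) + 232) = 1/(-1649/580 + 232) = 1/(132911/580) = 580/132911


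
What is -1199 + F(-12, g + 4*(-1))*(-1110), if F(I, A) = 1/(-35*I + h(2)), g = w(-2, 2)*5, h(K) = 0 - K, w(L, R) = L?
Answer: -251146/209 ≈ -1201.7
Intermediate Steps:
h(K) = -K
g = -10 (g = -2*5 = -10)
F(I, A) = 1/(-2 - 35*I) (F(I, A) = 1/(-35*I - 1*2) = 1/(-35*I - 2) = 1/(-2 - 35*I))
-1199 + F(-12, g + 4*(-1))*(-1110) = -1199 - 1/(2 + 35*(-12))*(-1110) = -1199 - 1/(2 - 420)*(-1110) = -1199 - 1/(-418)*(-1110) = -1199 - 1*(-1/418)*(-1110) = -1199 + (1/418)*(-1110) = -1199 - 555/209 = -251146/209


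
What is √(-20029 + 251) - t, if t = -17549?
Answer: 17549 + I*√19778 ≈ 17549.0 + 140.63*I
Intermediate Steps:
√(-20029 + 251) - t = √(-20029 + 251) - 1*(-17549) = √(-19778) + 17549 = I*√19778 + 17549 = 17549 + I*√19778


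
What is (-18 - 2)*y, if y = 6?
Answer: -120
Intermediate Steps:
(-18 - 2)*y = (-18 - 2)*6 = -20*6 = -120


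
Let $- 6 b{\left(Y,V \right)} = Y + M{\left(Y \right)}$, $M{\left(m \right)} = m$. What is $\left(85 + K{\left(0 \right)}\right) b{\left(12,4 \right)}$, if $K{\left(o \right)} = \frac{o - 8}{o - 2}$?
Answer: $-356$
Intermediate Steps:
$b{\left(Y,V \right)} = - \frac{Y}{3}$ ($b{\left(Y,V \right)} = - \frac{Y + Y}{6} = - \frac{2 Y}{6} = - \frac{Y}{3}$)
$K{\left(o \right)} = \frac{-8 + o}{-2 + o}$
$\left(85 + K{\left(0 \right)}\right) b{\left(12,4 \right)} = \left(85 + \frac{-8 + 0}{-2 + 0}\right) \left(\left(- \frac{1}{3}\right) 12\right) = \left(85 + \frac{1}{-2} \left(-8\right)\right) \left(-4\right) = \left(85 - -4\right) \left(-4\right) = \left(85 + 4\right) \left(-4\right) = 89 \left(-4\right) = -356$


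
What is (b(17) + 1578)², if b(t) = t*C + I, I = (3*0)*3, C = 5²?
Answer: 4012009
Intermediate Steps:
C = 25
I = 0 (I = 0*3 = 0)
b(t) = 25*t (b(t) = t*25 + 0 = 25*t + 0 = 25*t)
(b(17) + 1578)² = (25*17 + 1578)² = (425 + 1578)² = 2003² = 4012009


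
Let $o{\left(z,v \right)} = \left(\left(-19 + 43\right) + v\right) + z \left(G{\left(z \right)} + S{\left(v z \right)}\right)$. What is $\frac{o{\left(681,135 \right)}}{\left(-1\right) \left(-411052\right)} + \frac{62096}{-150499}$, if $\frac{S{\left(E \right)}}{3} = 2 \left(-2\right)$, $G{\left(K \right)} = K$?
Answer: $\frac{10766233315}{15465728737} \approx 0.69613$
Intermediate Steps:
$S{\left(E \right)} = -12$ ($S{\left(E \right)} = 3 \cdot 2 \left(-2\right) = 3 \left(-4\right) = -12$)
$o{\left(z,v \right)} = 24 + v + z \left(-12 + z\right)$ ($o{\left(z,v \right)} = \left(\left(-19 + 43\right) + v\right) + z \left(z - 12\right) = \left(24 + v\right) + z \left(-12 + z\right) = 24 + v + z \left(-12 + z\right)$)
$\frac{o{\left(681,135 \right)}}{\left(-1\right) \left(-411052\right)} + \frac{62096}{-150499} = \frac{24 + 135 + 681^{2} - 8172}{\left(-1\right) \left(-411052\right)} + \frac{62096}{-150499} = \frac{24 + 135 + 463761 - 8172}{411052} + 62096 \left(- \frac{1}{150499}\right) = 455748 \cdot \frac{1}{411052} - \frac{62096}{150499} = \frac{113937}{102763} - \frac{62096}{150499} = \frac{10766233315}{15465728737}$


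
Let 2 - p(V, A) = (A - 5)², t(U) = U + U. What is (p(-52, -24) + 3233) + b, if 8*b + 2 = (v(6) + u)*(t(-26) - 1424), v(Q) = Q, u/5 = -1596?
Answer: 5894387/4 ≈ 1.4736e+6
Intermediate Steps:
u = -7980 (u = 5*(-1596) = -7980)
t(U) = 2*U
p(V, A) = 2 - (-5 + A)² (p(V, A) = 2 - (A - 5)² = 2 - (-5 + A)²)
b = 5884811/4 (b = -¼ + ((6 - 7980)*(2*(-26) - 1424))/8 = -¼ + (-7974*(-52 - 1424))/8 = -¼ + (-7974*(-1476))/8 = -¼ + (⅛)*11769624 = -¼ + 1471203 = 5884811/4 ≈ 1.4712e+6)
(p(-52, -24) + 3233) + b = ((2 - (-5 - 24)²) + 3233) + 5884811/4 = ((2 - 1*(-29)²) + 3233) + 5884811/4 = ((2 - 1*841) + 3233) + 5884811/4 = ((2 - 841) + 3233) + 5884811/4 = (-839 + 3233) + 5884811/4 = 2394 + 5884811/4 = 5894387/4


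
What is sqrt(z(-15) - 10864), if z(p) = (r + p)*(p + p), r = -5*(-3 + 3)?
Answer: I*sqrt(10414) ≈ 102.05*I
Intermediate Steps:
r = 0 (r = -5*0 = 0)
z(p) = 2*p**2 (z(p) = (0 + p)*(p + p) = p*(2*p) = 2*p**2)
sqrt(z(-15) - 10864) = sqrt(2*(-15)**2 - 10864) = sqrt(2*225 - 10864) = sqrt(450 - 10864) = sqrt(-10414) = I*sqrt(10414)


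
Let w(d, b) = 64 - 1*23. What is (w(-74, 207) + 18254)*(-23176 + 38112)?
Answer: 273254120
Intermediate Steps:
w(d, b) = 41 (w(d, b) = 64 - 23 = 41)
(w(-74, 207) + 18254)*(-23176 + 38112) = (41 + 18254)*(-23176 + 38112) = 18295*14936 = 273254120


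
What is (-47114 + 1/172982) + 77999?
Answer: 5342549071/172982 ≈ 30885.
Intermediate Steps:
(-47114 + 1/172982) + 77999 = -8149873947/172982 + 77999 = 5342549071/172982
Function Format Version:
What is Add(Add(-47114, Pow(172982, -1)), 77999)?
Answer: Rational(5342549071, 172982) ≈ 30885.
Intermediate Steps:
Add(Add(-47114, Pow(172982, -1)), 77999) = Add(Add(-47114, Rational(1, 172982)), 77999) = Add(Rational(-8149873947, 172982), 77999) = Rational(5342549071, 172982)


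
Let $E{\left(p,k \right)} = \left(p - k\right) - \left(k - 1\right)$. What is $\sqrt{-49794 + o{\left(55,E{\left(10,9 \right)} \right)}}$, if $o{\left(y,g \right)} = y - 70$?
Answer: $i \sqrt{49809} \approx 223.18 i$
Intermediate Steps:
$E{\left(p,k \right)} = 1 + p - 2 k$ ($E{\left(p,k \right)} = \left(p - k\right) - \left(k - 1\right) = \left(p - k\right) - \left(-1 + k\right) = 1 + p - 2 k$)
$o{\left(y,g \right)} = -70 + y$
$\sqrt{-49794 + o{\left(55,E{\left(10,9 \right)} \right)}} = \sqrt{-49794 + \left(-70 + 55\right)} = \sqrt{-49794 - 15} = \sqrt{-49809} = i \sqrt{49809}$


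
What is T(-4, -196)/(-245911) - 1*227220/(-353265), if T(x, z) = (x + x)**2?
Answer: 3723552564/5791449961 ≈ 0.64294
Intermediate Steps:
T(x, z) = 4*x**2 (T(x, z) = (2*x)**2 = 4*x**2)
T(-4, -196)/(-245911) - 1*227220/(-353265) = (4*(-4)**2)/(-245911) - 1*227220/(-353265) = (4*16)*(-1/245911) - 227220*(-1/353265) = 64*(-1/245911) + 15148/23551 = -64/245911 + 15148/23551 = 3723552564/5791449961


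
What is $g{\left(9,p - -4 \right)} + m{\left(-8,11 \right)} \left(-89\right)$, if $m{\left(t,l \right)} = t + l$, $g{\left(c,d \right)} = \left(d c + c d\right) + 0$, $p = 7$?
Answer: $-69$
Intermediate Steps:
$g{\left(c,d \right)} = 2 c d$ ($g{\left(c,d \right)} = \left(c d + c d\right) + 0 = 2 c d + 0 = 2 c d$)
$m{\left(t,l \right)} = l + t$
$g{\left(9,p - -4 \right)} + m{\left(-8,11 \right)} \left(-89\right) = 2 \cdot 9 \left(7 - -4\right) + \left(11 - 8\right) \left(-89\right) = 2 \cdot 9 \left(7 + 4\right) + 3 \left(-89\right) = 2 \cdot 9 \cdot 11 - 267 = 198 - 267 = -69$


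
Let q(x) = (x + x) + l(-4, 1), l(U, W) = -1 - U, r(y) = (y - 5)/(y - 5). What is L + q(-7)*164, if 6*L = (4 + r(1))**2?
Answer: -10799/6 ≈ -1799.8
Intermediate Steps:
r(y) = 1 (r(y) = (-5 + y)/(-5 + y) = 1)
q(x) = 3 + 2*x (q(x) = (x + x) + (-1 - 1*(-4)) = 2*x + (-1 + 4) = 2*x + 3 = 3 + 2*x)
L = 25/6 (L = (4 + 1)**2/6 = (1/6)*5**2 = (1/6)*25 = 25/6 ≈ 4.1667)
L + q(-7)*164 = 25/6 + (3 + 2*(-7))*164 = 25/6 + (3 - 14)*164 = 25/6 - 11*164 = 25/6 - 1804 = -10799/6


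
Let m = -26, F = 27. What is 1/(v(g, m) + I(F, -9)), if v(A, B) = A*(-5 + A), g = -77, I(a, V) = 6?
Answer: 1/6320 ≈ 0.00015823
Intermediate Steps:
1/(v(g, m) + I(F, -9)) = 1/(-77*(-5 - 77) + 6) = 1/(-77*(-82) + 6) = 1/(6314 + 6) = 1/6320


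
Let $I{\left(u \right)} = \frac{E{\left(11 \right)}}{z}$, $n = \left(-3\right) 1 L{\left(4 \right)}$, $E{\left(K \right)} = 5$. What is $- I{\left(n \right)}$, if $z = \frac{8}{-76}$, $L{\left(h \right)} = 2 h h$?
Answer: $\frac{95}{2} \approx 47.5$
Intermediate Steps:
$L{\left(h \right)} = 2 h^{2}$
$z = - \frac{2}{19}$ ($z = 8 \left(- \frac{1}{76}\right) = - \frac{2}{19} \approx -0.10526$)
$n = -96$ ($n = \left(-3\right) 1 \cdot 2 \cdot 4^{2} = - 3 \cdot 2 \cdot 16 = \left(-3\right) 32 = -96$)
$I{\left(u \right)} = - \frac{95}{2}$ ($I{\left(u \right)} = \frac{5}{- \frac{2}{19}} = 5 \left(- \frac{19}{2}\right) = - \frac{95}{2}$)
$- I{\left(n \right)} = \left(-1\right) \left(- \frac{95}{2}\right) = \frac{95}{2}$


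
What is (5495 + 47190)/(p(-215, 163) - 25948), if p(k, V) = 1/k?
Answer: -11327275/5578821 ≈ -2.0304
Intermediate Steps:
(5495 + 47190)/(p(-215, 163) - 25948) = (5495 + 47190)/(1/(-215) - 25948) = 52685/(-1/215 - 25948) = 52685/(-5578821/215) = 52685*(-215/5578821) = -11327275/5578821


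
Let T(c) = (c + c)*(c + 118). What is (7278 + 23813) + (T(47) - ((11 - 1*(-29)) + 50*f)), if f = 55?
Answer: 43811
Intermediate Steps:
T(c) = 2*c*(118 + c) (T(c) = (2*c)*(118 + c) = 2*c*(118 + c))
(7278 + 23813) + (T(47) - ((11 - 1*(-29)) + 50*f)) = (7278 + 23813) + (2*47*(118 + 47) - ((11 - 1*(-29)) + 50*55)) = 31091 + (2*47*165 - ((11 + 29) + 2750)) = 31091 + (15510 - (40 + 2750)) = 31091 + (15510 - 1*2790) = 31091 + (15510 - 2790) = 31091 + 12720 = 43811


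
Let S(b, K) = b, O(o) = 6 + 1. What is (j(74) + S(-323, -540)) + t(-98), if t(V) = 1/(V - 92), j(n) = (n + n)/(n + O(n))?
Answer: -4942931/15390 ≈ -321.18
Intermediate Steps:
O(o) = 7
j(n) = 2*n/(7 + n) (j(n) = (n + n)/(n + 7) = (2*n)/(7 + n) = 2*n/(7 + n))
t(V) = 1/(-92 + V)
(j(74) + S(-323, -540)) + t(-98) = (2*74/(7 + 74) - 323) + 1/(-92 - 98) = (2*74/81 - 323) + 1/(-190) = (2*74*(1/81) - 323) - 1/190 = (148/81 - 323) - 1/190 = -26015/81 - 1/190 = -4942931/15390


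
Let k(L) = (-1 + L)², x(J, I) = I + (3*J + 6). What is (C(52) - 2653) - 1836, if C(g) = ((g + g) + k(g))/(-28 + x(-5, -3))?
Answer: -36453/8 ≈ -4556.6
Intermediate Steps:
x(J, I) = 6 + I + 3*J (x(J, I) = I + (6 + 3*J) = 6 + I + 3*J)
C(g) = -g/20 - (-1 + g)²/40 (C(g) = ((g + g) + (-1 + g)²)/(-28 + (6 - 3 + 3*(-5))) = (2*g + (-1 + g)²)/(-28 + (6 - 3 - 15)) = ((-1 + g)² + 2*g)/(-28 - 12) = ((-1 + g)² + 2*g)/(-40) = ((-1 + g)² + 2*g)*(-1/40) = -g/20 - (-1 + g)²/40)
(C(52) - 2653) - 1836 = ((-1/40 - 1/40*52²) - 2653) - 1836 = ((-1/40 - 1/40*2704) - 2653) - 1836 = ((-1/40 - 338/5) - 2653) - 1836 = (-541/8 - 2653) - 1836 = -21765/8 - 1836 = -36453/8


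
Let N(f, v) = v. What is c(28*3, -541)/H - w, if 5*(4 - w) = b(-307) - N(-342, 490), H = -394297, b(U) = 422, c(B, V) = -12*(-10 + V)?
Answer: -34731196/1971485 ≈ -17.617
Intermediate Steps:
c(B, V) = 120 - 12*V
w = 88/5 (w = 4 - (422 - 1*490)/5 = 4 - (422 - 490)/5 = 4 - ⅕*(-68) = 4 + 68/5 = 88/5 ≈ 17.600)
c(28*3, -541)/H - w = (120 - 12*(-541))/(-394297) - 1*88/5 = (120 + 6492)*(-1/394297) - 88/5 = 6612*(-1/394297) - 88/5 = -6612/394297 - 88/5 = -34731196/1971485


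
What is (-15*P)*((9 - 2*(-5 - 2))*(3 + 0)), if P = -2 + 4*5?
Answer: -18630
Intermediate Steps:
P = 18 (P = -2 + 20 = 18)
(-15*P)*((9 - 2*(-5 - 2))*(3 + 0)) = (-15*18)*((9 - 2*(-5 - 2))*(3 + 0)) = -270*(9 - 2*(-7))*3 = -270*(9 + 14)*3 = -6210*3 = -270*69 = -18630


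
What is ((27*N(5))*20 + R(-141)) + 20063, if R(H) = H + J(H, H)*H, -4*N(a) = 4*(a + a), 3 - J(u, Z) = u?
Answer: -5782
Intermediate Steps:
J(u, Z) = 3 - u
N(a) = -2*a (N(a) = -(a + a) = -2*a)
R(H) = H + H*(3 - H) (R(H) = H + (3 - H)*H = H + H*(3 - H))
((27*N(5))*20 + R(-141)) + 20063 = ((27*(-2*5))*20 - 141*(4 - 1*(-141))) + 20063 = ((27*(-10))*20 - 141*(4 + 141)) + 20063 = (-270*20 - 141*145) + 20063 = (-5400 - 20445) + 20063 = -25845 + 20063 = -5782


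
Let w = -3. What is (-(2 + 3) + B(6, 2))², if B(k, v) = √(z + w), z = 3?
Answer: 25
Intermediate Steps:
B(k, v) = 0 (B(k, v) = √(3 - 3) = √0 = 0)
(-(2 + 3) + B(6, 2))² = (-(2 + 3) + 0)² = (-1*5 + 0)² = (-5 + 0)² = (-5)² = 25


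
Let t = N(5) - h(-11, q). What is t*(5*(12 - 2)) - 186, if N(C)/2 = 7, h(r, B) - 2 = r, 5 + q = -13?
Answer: 964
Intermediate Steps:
q = -18 (q = -5 - 13 = -18)
h(r, B) = 2 + r
N(C) = 14 (N(C) = 2*7 = 14)
t = 23 (t = 14 - (2 - 11) = 14 - 1*(-9) = 14 + 9 = 23)
t*(5*(12 - 2)) - 186 = 23*(5*(12 - 2)) - 186 = 23*(5*10) - 186 = 23*50 - 186 = 1150 - 186 = 964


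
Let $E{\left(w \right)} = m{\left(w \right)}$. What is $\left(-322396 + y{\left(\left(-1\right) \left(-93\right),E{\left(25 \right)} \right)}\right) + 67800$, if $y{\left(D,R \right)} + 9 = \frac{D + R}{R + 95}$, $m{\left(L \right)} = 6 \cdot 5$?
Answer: $- \frac{31825502}{125} \approx -2.546 \cdot 10^{5}$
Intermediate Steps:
$m{\left(L \right)} = 30$
$E{\left(w \right)} = 30$
$y{\left(D,R \right)} = -9 + \frac{D + R}{95 + R}$ ($y{\left(D,R \right)} = -9 + \frac{D + R}{R + 95} = -9 + \frac{D + R}{95 + R}$)
$\left(-322396 + y{\left(\left(-1\right) \left(-93\right),E{\left(25 \right)} \right)}\right) + 67800 = \left(-322396 + \frac{-855 - -93 - 240}{95 + 30}\right) + 67800 = \left(-322396 + \frac{-855 + 93 - 240}{125}\right) + 67800 = \left(-322396 + \frac{1}{125} \left(-1002\right)\right) + 67800 = \left(-322396 - \frac{1002}{125}\right) + 67800 = - \frac{40300502}{125} + 67800 = - \frac{31825502}{125}$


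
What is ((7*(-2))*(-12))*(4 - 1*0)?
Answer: 672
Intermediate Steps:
((7*(-2))*(-12))*(4 - 1*0) = (-14*(-12))*(4 + 0) = 168*4 = 672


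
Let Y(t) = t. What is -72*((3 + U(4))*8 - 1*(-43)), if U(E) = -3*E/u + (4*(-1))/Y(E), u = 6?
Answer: -3096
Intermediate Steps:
U(E) = -4/E - E/2 (U(E) = -3*E/6 + (4*(-1))/E = -E/2 - 4/E = -4/E - E/2)
-72*((3 + U(4))*8 - 1*(-43)) = -72*((3 + (-4/4 - ½*4))*8 - 1*(-43)) = -72*((3 + (-4*¼ - 2))*8 + 43) = -72*((3 + (-1 - 2))*8 + 43) = -72*((3 - 3)*8 + 43) = -72*(0*8 + 43) = -72*(0 + 43) = -72*43 = -3096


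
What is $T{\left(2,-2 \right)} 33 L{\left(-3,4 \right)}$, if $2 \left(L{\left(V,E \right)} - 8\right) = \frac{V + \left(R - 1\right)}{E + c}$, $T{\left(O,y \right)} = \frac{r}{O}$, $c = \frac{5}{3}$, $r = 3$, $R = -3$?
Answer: $\frac{24849}{68} \approx 365.43$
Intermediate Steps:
$c = \frac{5}{3}$ ($c = 5 \cdot \frac{1}{3} = \frac{5}{3} \approx 1.6667$)
$T{\left(O,y \right)} = \frac{3}{O}$
$L{\left(V,E \right)} = 8 + \frac{-4 + V}{2 \left(\frac{5}{3} + E\right)}$ ($L{\left(V,E \right)} = 8 + \frac{\left(V - 4\right) \frac{1}{E + \frac{5}{3}}}{2} = 8 + \frac{\left(V - 4\right) \frac{1}{\frac{5}{3} + E}}{2} = 8 + \frac{\left(-4 + V\right) \frac{1}{\frac{5}{3} + E}}{2} = 8 + \frac{\frac{1}{\frac{5}{3} + E} \left(-4 + V\right)}{2} = 8 + \frac{-4 + V}{2 \left(\frac{5}{3} + E\right)}$)
$T{\left(2,-2 \right)} 33 L{\left(-3,4 \right)} = \frac{3}{2} \cdot 33 \frac{68 + 3 \left(-3\right) + 48 \cdot 4}{2 \left(5 + 3 \cdot 4\right)} = 3 \cdot \frac{1}{2} \cdot 33 \frac{68 - 9 + 192}{2 \left(5 + 12\right)} = \frac{3}{2} \cdot 33 \cdot \frac{1}{2} \cdot \frac{1}{17} \cdot 251 = \frac{99 \cdot \frac{1}{2} \cdot \frac{1}{17} \cdot 251}{2} = \frac{99}{2} \cdot \frac{251}{34} = \frac{24849}{68}$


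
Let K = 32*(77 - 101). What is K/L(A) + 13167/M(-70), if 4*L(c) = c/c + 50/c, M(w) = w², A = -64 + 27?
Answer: 79589253/9100 ≈ 8746.1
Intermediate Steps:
A = -37
L(c) = ¼ + 25/(2*c) (L(c) = (c/c + 50/c)/4 = (1 + 50/c)/4 = ¼ + 25/(2*c))
K = -768 (K = 32*(-24) = -768)
K/L(A) + 13167/M(-70) = -768*(-148/(50 - 37)) + 13167/((-70)²) = -768/((¼)*(-1/37)*13) + 13167/4900 = -768/(-13/148) + 13167*(1/4900) = -768*(-148/13) + 1881/700 = 113664/13 + 1881/700 = 79589253/9100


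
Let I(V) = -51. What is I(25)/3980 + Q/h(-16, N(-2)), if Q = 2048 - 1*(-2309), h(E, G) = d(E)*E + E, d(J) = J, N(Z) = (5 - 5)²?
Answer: 866431/47760 ≈ 18.141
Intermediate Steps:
N(Z) = 0 (N(Z) = 0² = 0)
h(E, G) = E + E² (h(E, G) = E*E + E = E² + E = E + E²)
Q = 4357 (Q = 2048 + 2309 = 4357)
I(25)/3980 + Q/h(-16, N(-2)) = -51/3980 + 4357/((-16*(1 - 16))) = -51*1/3980 + 4357/((-16*(-15))) = -51/3980 + 4357/240 = 866431/47760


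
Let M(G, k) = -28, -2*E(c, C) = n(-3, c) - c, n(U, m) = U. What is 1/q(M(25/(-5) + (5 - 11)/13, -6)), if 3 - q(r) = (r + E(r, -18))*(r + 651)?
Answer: 2/50469 ≈ 3.9628e-5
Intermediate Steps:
E(c, C) = 3/2 + c/2 (E(c, C) = -(-3 - c)/2 = 3/2 + c/2)
q(r) = 3 - (651 + r)*(3/2 + 3*r/2) (q(r) = 3 - (r + (3/2 + r/2))*(r + 651) = 3 - (3/2 + 3*r/2)*(651 + r) = 3 - (651 + r)*(3/2 + 3*r/2))
1/q(M(25/(-5) + (5 - 11)/13, -6)) = 1/(-1947/2 - 978*(-28) - 3/2*(-28)**2) = 1/(-1947/2 + 27384 - 3/2*784) = 1/(-1947/2 + 27384 - 1176) = 1/(50469/2) = 2/50469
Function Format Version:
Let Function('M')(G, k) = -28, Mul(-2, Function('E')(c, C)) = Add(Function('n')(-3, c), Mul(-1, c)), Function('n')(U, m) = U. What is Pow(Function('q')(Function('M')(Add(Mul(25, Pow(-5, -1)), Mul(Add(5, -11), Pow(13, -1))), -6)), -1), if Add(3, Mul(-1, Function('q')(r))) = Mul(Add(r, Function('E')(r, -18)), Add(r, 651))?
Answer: Rational(2, 50469) ≈ 3.9628e-5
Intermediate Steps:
Function('E')(c, C) = Add(Rational(3, 2), Mul(Rational(1, 2), c)) (Function('E')(c, C) = Mul(Rational(-1, 2), Add(-3, Mul(-1, c))) = Add(Rational(3, 2), Mul(Rational(1, 2), c)))
Function('q')(r) = Add(3, Mul(-1, Add(651, r), Add(Rational(3, 2), Mul(Rational(3, 2), r)))) (Function('q')(r) = Add(3, Mul(-1, Mul(Add(r, Add(Rational(3, 2), Mul(Rational(1, 2), r))), Add(r, 651)))) = Add(3, Mul(-1, Mul(Add(Rational(3, 2), Mul(Rational(3, 2), r)), Add(651, r)))) = Add(3, Mul(-1, Mul(Add(651, r), Add(Rational(3, 2), Mul(Rational(3, 2), r))))) = Add(3, Mul(-1, Add(651, r), Add(Rational(3, 2), Mul(Rational(3, 2), r)))))
Pow(Function('q')(Function('M')(Add(Mul(25, Pow(-5, -1)), Mul(Add(5, -11), Pow(13, -1))), -6)), -1) = Pow(Add(Rational(-1947, 2), Mul(-978, -28), Mul(Rational(-3, 2), Pow(-28, 2))), -1) = Pow(Add(Rational(-1947, 2), 27384, Mul(Rational(-3, 2), 784)), -1) = Pow(Add(Rational(-1947, 2), 27384, -1176), -1) = Pow(Rational(50469, 2), -1) = Rational(2, 50469)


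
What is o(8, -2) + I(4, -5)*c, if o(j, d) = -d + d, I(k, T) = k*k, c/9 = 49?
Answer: 7056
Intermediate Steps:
c = 441 (c = 9*49 = 441)
I(k, T) = k**2
o(j, d) = 0
o(8, -2) + I(4, -5)*c = 0 + 4**2*441 = 0 + 16*441 = 0 + 7056 = 7056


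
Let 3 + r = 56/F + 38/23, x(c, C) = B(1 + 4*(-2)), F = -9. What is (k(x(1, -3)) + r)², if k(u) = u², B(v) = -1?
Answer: 1849600/42849 ≈ 43.166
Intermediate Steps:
x(c, C) = -1
r = -1567/207 (r = -3 + (56/(-9) + 38/23) = -3 + (56*(-⅑) + 38*(1/23)) = -3 + (-56/9 + 38/23) = -3 - 946/207 = -1567/207 ≈ -7.5700)
(k(x(1, -3)) + r)² = ((-1)² - 1567/207)² = (1 - 1567/207)² = (-1360/207)² = 1849600/42849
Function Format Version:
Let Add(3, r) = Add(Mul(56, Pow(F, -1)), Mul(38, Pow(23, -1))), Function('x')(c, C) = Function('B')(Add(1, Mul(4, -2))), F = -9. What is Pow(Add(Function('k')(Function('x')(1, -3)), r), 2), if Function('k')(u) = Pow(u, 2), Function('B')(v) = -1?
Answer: Rational(1849600, 42849) ≈ 43.166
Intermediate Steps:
Function('x')(c, C) = -1
r = Rational(-1567, 207) (r = Add(-3, Add(Mul(56, Pow(-9, -1)), Mul(38, Pow(23, -1)))) = Add(-3, Add(Mul(56, Rational(-1, 9)), Mul(38, Rational(1, 23)))) = Add(-3, Add(Rational(-56, 9), Rational(38, 23))) = Add(-3, Rational(-946, 207)) = Rational(-1567, 207) ≈ -7.5700)
Pow(Add(Function('k')(Function('x')(1, -3)), r), 2) = Pow(Add(Pow(-1, 2), Rational(-1567, 207)), 2) = Pow(Add(1, Rational(-1567, 207)), 2) = Pow(Rational(-1360, 207), 2) = Rational(1849600, 42849)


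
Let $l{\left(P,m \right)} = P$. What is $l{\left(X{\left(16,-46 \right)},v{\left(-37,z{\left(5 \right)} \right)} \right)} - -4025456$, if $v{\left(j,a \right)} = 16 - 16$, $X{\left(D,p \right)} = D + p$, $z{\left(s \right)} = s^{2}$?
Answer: $4025426$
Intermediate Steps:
$v{\left(j,a \right)} = 0$ ($v{\left(j,a \right)} = 16 - 16 = 0$)
$l{\left(X{\left(16,-46 \right)},v{\left(-37,z{\left(5 \right)} \right)} \right)} - -4025456 = \left(16 - 46\right) - -4025456 = -30 + 4025456 = 4025426$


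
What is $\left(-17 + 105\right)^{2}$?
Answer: $7744$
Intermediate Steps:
$\left(-17 + 105\right)^{2} = 88^{2} = 7744$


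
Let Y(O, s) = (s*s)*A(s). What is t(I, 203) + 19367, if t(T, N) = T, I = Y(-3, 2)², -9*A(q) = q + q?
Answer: 1568983/81 ≈ 19370.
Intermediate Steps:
A(q) = -2*q/9 (A(q) = -(q + q)/9 = -2*q/9)
Y(O, s) = -2*s³/9 (Y(O, s) = (s*s)*(-2*s/9) = s²*(-2*s/9) = -2*s³/9)
I = 256/81 (I = (-2/9*2³)² = (-2/9*8)² = (-16/9)² = 256/81 ≈ 3.1605)
t(I, 203) + 19367 = 256/81 + 19367 = 1568983/81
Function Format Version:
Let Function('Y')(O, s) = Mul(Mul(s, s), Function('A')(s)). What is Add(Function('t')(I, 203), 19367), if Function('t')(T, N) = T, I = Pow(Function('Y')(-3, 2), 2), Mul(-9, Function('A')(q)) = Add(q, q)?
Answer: Rational(1568983, 81) ≈ 19370.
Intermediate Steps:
Function('A')(q) = Mul(Rational(-2, 9), q) (Function('A')(q) = Mul(Rational(-1, 9), Add(q, q)) = Mul(Rational(-1, 9), Mul(2, q)) = Mul(Rational(-2, 9), q))
Function('Y')(O, s) = Mul(Rational(-2, 9), Pow(s, 3)) (Function('Y')(O, s) = Mul(Mul(s, s), Mul(Rational(-2, 9), s)) = Mul(Pow(s, 2), Mul(Rational(-2, 9), s)) = Mul(Rational(-2, 9), Pow(s, 3)))
I = Rational(256, 81) (I = Pow(Mul(Rational(-2, 9), Pow(2, 3)), 2) = Pow(Mul(Rational(-2, 9), 8), 2) = Pow(Rational(-16, 9), 2) = Rational(256, 81) ≈ 3.1605)
Add(Function('t')(I, 203), 19367) = Add(Rational(256, 81), 19367) = Rational(1568983, 81)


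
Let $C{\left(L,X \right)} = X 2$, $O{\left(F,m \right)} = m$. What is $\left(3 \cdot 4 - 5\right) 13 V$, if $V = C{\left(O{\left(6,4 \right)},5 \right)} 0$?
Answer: $0$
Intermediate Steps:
$C{\left(L,X \right)} = 2 X$
$V = 0$ ($V = 2 \cdot 5 \cdot 0 = 10 \cdot 0 = 0$)
$\left(3 \cdot 4 - 5\right) 13 V = \left(3 \cdot 4 - 5\right) 13 \cdot 0 = \left(12 - 5\right) 13 \cdot 0 = 7 \cdot 13 \cdot 0 = 91 \cdot 0 = 0$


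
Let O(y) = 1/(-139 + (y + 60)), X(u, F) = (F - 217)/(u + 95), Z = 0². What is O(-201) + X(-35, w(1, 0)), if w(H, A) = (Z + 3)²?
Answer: -583/168 ≈ -3.4702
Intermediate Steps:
Z = 0
w(H, A) = 9 (w(H, A) = (0 + 3)² = 3² = 9)
X(u, F) = (-217 + F)/(95 + u)
O(y) = 1/(-79 + y) (O(y) = 1/(-139 + (60 + y)) = 1/(-79 + y))
O(-201) + X(-35, w(1, 0)) = 1/(-79 - 201) + (-217 + 9)/(95 - 35) = 1/(-280) - 208/60 = -1/280 + (1/60)*(-208) = -1/280 - 52/15 = -583/168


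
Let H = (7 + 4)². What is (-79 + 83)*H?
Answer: 484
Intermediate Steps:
H = 121 (H = 11² = 121)
(-79 + 83)*H = (-79 + 83)*121 = 4*121 = 484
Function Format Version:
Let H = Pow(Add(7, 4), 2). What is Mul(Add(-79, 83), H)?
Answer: 484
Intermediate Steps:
H = 121 (H = Pow(11, 2) = 121)
Mul(Add(-79, 83), H) = Mul(Add(-79, 83), 121) = Mul(4, 121) = 484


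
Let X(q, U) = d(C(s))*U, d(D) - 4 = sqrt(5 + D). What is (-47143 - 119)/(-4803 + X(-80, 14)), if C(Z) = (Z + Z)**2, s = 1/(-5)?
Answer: 5608817850/563324941 + 3308340*sqrt(129)/563324941 ≈ 10.023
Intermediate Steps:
s = -1/5 ≈ -0.20000
C(Z) = 4*Z**2 (C(Z) = (2*Z)**2 = 4*Z**2)
d(D) = 4 + sqrt(5 + D)
X(q, U) = U*(4 + sqrt(129)/5) (X(q, U) = (4 + sqrt(5 + 4*(-1/5)**2))*U = (4 + sqrt(5 + 4*(1/25)))*U = (4 + sqrt(5 + 4/25))*U = (4 + sqrt(129/25))*U = (4 + sqrt(129)/5)*U = U*(4 + sqrt(129)/5))
(-47143 - 119)/(-4803 + X(-80, 14)) = (-47143 - 119)/(-4803 + (1/5)*14*(20 + sqrt(129))) = -47262/(-4803 + (56 + 14*sqrt(129)/5)) = -47262/(-4747 + 14*sqrt(129)/5)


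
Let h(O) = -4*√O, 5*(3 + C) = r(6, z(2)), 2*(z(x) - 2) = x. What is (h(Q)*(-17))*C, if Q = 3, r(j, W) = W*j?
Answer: 204*√3/5 ≈ 70.668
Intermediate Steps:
z(x) = 2 + x/2
C = ⅗ (C = -3 + ((2 + (½)*2)*6)/5 = -3 + ((2 + 1)*6)/5 = -3 + (3*6)/5 = -3 + (⅕)*18 = -3 + 18/5 = ⅗ ≈ 0.60000)
(h(Q)*(-17))*C = (-4*√3*(-17))*(⅗) = (68*√3)*(⅗) = 204*√3/5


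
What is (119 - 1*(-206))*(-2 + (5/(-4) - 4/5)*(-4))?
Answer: 2015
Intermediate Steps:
(119 - 1*(-206))*(-2 + (5/(-4) - 4/5)*(-4)) = (119 + 206)*(-2 + (5*(-¼) - 4*⅕)*(-4)) = 325*(-2 + (-5/4 - ⅘)*(-4)) = 325*(-2 - 41/20*(-4)) = 325*(-2 + 41/5) = 325*(31/5) = 2015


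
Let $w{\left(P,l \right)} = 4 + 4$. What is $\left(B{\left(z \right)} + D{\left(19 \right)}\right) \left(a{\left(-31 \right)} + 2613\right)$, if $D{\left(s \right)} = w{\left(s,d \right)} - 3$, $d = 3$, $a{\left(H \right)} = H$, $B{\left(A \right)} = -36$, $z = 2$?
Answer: $-80042$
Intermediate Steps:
$w{\left(P,l \right)} = 8$
$D{\left(s \right)} = 5$ ($D{\left(s \right)} = 8 - 3 = 5$)
$\left(B{\left(z \right)} + D{\left(19 \right)}\right) \left(a{\left(-31 \right)} + 2613\right) = \left(-36 + 5\right) \left(-31 + 2613\right) = \left(-31\right) 2582 = -80042$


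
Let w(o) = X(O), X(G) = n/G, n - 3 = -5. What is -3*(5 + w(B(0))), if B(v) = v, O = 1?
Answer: -9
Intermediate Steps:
n = -2 (n = 3 - 5 = -2)
X(G) = -2/G
w(o) = -2 (w(o) = -2/1 = -2*1 = -2)
-3*(5 + w(B(0))) = -3*(5 - 2) = -3*3 = -9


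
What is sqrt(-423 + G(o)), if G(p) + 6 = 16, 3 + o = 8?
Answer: I*sqrt(413) ≈ 20.322*I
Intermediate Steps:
o = 5 (o = -3 + 8 = 5)
G(p) = 10 (G(p) = -6 + 16 = 10)
sqrt(-423 + G(o)) = sqrt(-423 + 10) = sqrt(-413) = I*sqrt(413)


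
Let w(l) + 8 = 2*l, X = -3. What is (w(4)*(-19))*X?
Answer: 0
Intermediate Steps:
w(l) = -8 + 2*l
(w(4)*(-19))*X = ((-8 + 2*4)*(-19))*(-3) = ((-8 + 8)*(-19))*(-3) = (0*(-19))*(-3) = 0*(-3) = 0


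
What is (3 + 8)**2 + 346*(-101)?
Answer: -34825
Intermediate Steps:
(3 + 8)**2 + 346*(-101) = 11**2 - 34946 = 121 - 34946 = -34825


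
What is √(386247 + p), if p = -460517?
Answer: I*√74270 ≈ 272.53*I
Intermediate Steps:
√(386247 + p) = √(386247 - 460517) = √(-74270) = I*√74270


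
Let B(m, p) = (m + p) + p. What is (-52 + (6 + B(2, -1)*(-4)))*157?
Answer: -7222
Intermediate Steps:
B(m, p) = m + 2*p
(-52 + (6 + B(2, -1)*(-4)))*157 = (-52 + (6 + (2 + 2*(-1))*(-4)))*157 = (-52 + (6 + (2 - 2)*(-4)))*157 = (-52 + (6 + 0*(-4)))*157 = (-52 + (6 + 0))*157 = (-52 + 6)*157 = -46*157 = -7222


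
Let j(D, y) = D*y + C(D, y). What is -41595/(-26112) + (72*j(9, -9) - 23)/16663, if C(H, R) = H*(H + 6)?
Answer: 264673455/145034752 ≈ 1.8249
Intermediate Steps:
C(H, R) = H*(6 + H)
j(D, y) = D*y + D*(6 + D)
-41595/(-26112) + (72*j(9, -9) - 23)/16663 = -41595/(-26112) + (72*(9*(6 + 9 - 9)) - 23)/16663 = -41595*(-1/26112) + (72*(9*6) - 23)*(1/16663) = 13865/8704 + (72*54 - 23)*(1/16663) = 13865/8704 + (3888 - 23)*(1/16663) = 13865/8704 + 3865*(1/16663) = 13865/8704 + 3865/16663 = 264673455/145034752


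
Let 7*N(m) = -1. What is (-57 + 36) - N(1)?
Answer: -146/7 ≈ -20.857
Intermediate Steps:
N(m) = -1/7 (N(m) = (1/7)*(-1) = -1/7)
(-57 + 36) - N(1) = (-57 + 36) - 1*(-1/7) = -21 + 1/7 = -146/7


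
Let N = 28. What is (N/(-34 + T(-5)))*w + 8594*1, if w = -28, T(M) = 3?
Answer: 267198/31 ≈ 8619.3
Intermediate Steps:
(N/(-34 + T(-5)))*w + 8594*1 = (28/(-34 + 3))*(-28) + 8594*1 = (28/(-31))*(-28) + 8594 = -1/31*28*(-28) + 8594 = -28/31*(-28) + 8594 = 784/31 + 8594 = 267198/31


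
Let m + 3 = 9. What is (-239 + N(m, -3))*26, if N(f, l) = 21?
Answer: -5668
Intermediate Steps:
m = 6 (m = -3 + 9 = 6)
(-239 + N(m, -3))*26 = (-239 + 21)*26 = -218*26 = -5668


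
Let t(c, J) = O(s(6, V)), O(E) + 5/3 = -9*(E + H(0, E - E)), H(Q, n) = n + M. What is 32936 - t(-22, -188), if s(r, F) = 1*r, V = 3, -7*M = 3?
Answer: 692744/21 ≈ 32988.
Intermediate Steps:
M = -3/7 (M = -⅐*3 = -3/7 ≈ -0.42857)
H(Q, n) = -3/7 + n (H(Q, n) = n - 3/7 = -3/7 + n)
s(r, F) = r
O(E) = 46/21 - 9*E (O(E) = -5/3 - 9*(E + (-3/7 + (E - E))) = -5/3 - 9*(E + (-3/7 + 0)) = -5/3 - 9*(E - 3/7) = -5/3 - 9*(-3/7 + E) = -5/3 + (27/7 - 9*E) = 46/21 - 9*E)
t(c, J) = -1088/21 (t(c, J) = 46/21 - 9*6 = 46/21 - 54 = -1088/21)
32936 - t(-22, -188) = 32936 - 1*(-1088/21) = 32936 + 1088/21 = 692744/21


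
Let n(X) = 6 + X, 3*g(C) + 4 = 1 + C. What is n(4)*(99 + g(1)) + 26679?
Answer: 82987/3 ≈ 27662.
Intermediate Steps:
g(C) = -1 + C/3 (g(C) = -4/3 + (1 + C)/3 = -4/3 + (1/3 + C/3) = -1 + C/3)
n(4)*(99 + g(1)) + 26679 = (6 + 4)*(99 + (-1 + (1/3)*1)) + 26679 = 10*(99 + (-1 + 1/3)) + 26679 = 10*(99 - 2/3) + 26679 = 10*(295/3) + 26679 = 2950/3 + 26679 = 82987/3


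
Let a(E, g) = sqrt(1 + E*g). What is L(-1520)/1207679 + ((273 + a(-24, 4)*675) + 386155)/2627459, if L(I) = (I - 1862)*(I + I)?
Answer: 27480322648132/3173127057661 + 675*I*sqrt(95)/2627459 ≈ 8.6603 + 0.002504*I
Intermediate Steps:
L(I) = 2*I*(-1862 + I) (L(I) = (-1862 + I)*(2*I) = 2*I*(-1862 + I))
L(-1520)/1207679 + ((273 + a(-24, 4)*675) + 386155)/2627459 = (2*(-1520)*(-1862 - 1520))/1207679 + ((273 + sqrt(1 - 24*4)*675) + 386155)/2627459 = (2*(-1520)*(-3382))*(1/1207679) + ((273 + sqrt(1 - 96)*675) + 386155)*(1/2627459) = 10281280*(1/1207679) + ((273 + sqrt(-95)*675) + 386155)*(1/2627459) = 10281280/1207679 + ((273 + (I*sqrt(95))*675) + 386155)*(1/2627459) = 10281280/1207679 + ((273 + 675*I*sqrt(95)) + 386155)*(1/2627459) = 10281280/1207679 + (386428 + 675*I*sqrt(95))*(1/2627459) = 10281280/1207679 + (386428/2627459 + 675*I*sqrt(95)/2627459) = 27480322648132/3173127057661 + 675*I*sqrt(95)/2627459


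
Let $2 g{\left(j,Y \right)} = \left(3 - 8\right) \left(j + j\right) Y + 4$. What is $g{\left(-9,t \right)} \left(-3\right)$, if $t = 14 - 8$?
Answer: $-816$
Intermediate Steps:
$t = 6$ ($t = 14 - 8 = 6$)
$g{\left(j,Y \right)} = 2 - 5 Y j$ ($g{\left(j,Y \right)} = \frac{\left(3 - 8\right) \left(j + j\right) Y + 4}{2} = \frac{- 5 \cdot 2 j Y + 4}{2} = \frac{- 10 j Y + 4}{2} = \frac{- 10 Y j + 4}{2} = \frac{4 - 10 Y j}{2} = 2 - 5 Y j$)
$g{\left(-9,t \right)} \left(-3\right) = \left(2 - 30 \left(-9\right)\right) \left(-3\right) = \left(2 + 270\right) \left(-3\right) = 272 \left(-3\right) = -816$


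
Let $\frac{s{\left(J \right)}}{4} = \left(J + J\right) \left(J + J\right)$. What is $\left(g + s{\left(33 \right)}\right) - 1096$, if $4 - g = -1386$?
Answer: $17718$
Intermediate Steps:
$g = 1390$ ($g = 4 - -1386 = 4 + 1386 = 1390$)
$s{\left(J \right)} = 16 J^{2}$ ($s{\left(J \right)} = 4 \left(J + J\right) \left(J + J\right) = 4 \cdot 2 J 2 J = 4 \cdot 4 J^{2} = 16 J^{2}$)
$\left(g + s{\left(33 \right)}\right) - 1096 = \left(1390 + 16 \cdot 33^{2}\right) - 1096 = \left(1390 + 16 \cdot 1089\right) - 1096 = \left(1390 + 17424\right) - 1096 = 18814 - 1096 = 17718$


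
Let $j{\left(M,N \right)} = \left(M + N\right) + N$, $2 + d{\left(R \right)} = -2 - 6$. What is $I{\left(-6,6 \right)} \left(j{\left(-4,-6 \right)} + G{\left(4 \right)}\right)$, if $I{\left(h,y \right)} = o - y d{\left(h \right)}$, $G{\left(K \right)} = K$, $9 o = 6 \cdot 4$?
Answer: $-752$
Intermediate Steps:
$d{\left(R \right)} = -10$ ($d{\left(R \right)} = -2 - 8 = -10$)
$o = \frac{8}{3}$ ($o = \frac{6 \cdot 4}{9} = \frac{1}{9} \cdot 24 = \frac{8}{3} \approx 2.6667$)
$j{\left(M,N \right)} = M + 2 N$
$I{\left(h,y \right)} = \frac{8}{3} + 10 y$ ($I{\left(h,y \right)} = \frac{8}{3} - y \left(-10\right) = \frac{8}{3} - - 10 y = \frac{8}{3} + 10 y$)
$I{\left(-6,6 \right)} \left(j{\left(-4,-6 \right)} + G{\left(4 \right)}\right) = \left(\frac{8}{3} + 10 \cdot 6\right) \left(\left(-4 + 2 \left(-6\right)\right) + 4\right) = \left(\frac{8}{3} + 60\right) \left(\left(-4 - 12\right) + 4\right) = \frac{188 \left(-16 + 4\right)}{3} = \frac{188}{3} \left(-12\right) = -752$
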